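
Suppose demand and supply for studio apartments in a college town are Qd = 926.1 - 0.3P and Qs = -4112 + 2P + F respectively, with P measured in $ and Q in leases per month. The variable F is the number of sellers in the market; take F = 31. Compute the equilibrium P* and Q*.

P* = 2177, Q* = 273

With F = 31, supply is Qs = -4081 + 2P.
The market clears where 926.1 - 0.3P = -4081 + 2P. Rearranging, 2.3P = 5007.1, hence P* = 2177.
Then Q* = 926.1 - 0.3(2177) = 273.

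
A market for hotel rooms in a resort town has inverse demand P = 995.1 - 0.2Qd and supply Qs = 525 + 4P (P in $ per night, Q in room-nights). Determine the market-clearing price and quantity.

P* = 494.5, Q* = 2503

Inverting to quantity form: Qd = 4975.5 - 5P.
Equating demand and supply, 4975.5 - 5P = 525 + 4P gives 9P = 4450.5, so P* = 494.5.
Substitute back: Q* = 4975.5 - 5(494.5) = 2503.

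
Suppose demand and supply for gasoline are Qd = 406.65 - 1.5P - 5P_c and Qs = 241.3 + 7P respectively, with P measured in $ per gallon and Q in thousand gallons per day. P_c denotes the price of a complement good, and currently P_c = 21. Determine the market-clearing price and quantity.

With P_c = 21, demand is Qd = 301.65 - 1.5P.
At equilibrium Qd = Qs, so 301.65 - 1.5P = 241.3 + 7P; collecting terms, 60.35 = 8.5P and P* = 7.1.
Substitute back: Q* = 301.65 - 1.5(7.1) = 291.

P* = 7.1, Q* = 291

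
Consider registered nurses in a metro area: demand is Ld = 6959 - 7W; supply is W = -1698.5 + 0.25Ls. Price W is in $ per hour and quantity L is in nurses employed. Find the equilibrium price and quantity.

In direct form, Ls = 6794 + 4W.
Equating demand and supply, 6959 - 7W = 6794 + 4W gives 11W = 165, so W* = 15.
Substitute back: L* = 6959 - 7(15) = 6854.

W* = 15, L* = 6854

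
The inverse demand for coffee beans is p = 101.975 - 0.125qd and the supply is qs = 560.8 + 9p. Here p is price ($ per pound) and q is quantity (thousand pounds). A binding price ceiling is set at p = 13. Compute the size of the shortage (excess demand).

Shortage = 34

Rewriting in direct form: qd = 815.8 - 8p.
At p = 13: qd = 711.8 and qs = 677.8.
Shortage = qd - qs = 711.8 - 677.8 = 34.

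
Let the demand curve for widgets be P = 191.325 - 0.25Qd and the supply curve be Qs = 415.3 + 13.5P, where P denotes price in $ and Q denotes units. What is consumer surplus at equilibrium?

Consumer surplus = 58704.51125

Inverting to quantity form: Qd = 765.3 - 4P.
At equilibrium Qd = Qs, so 765.3 - 4P = 415.3 + 13.5P; collecting terms, 350 = 17.5P and P* = 20.
Substitute back: Q* = 765.3 - 4(20) = 685.3.
Demand choke price (Qd = 0): P = 765.3/4 = 191.325. Consumer surplus = ½ × (191.325 - 20) × 685.3 = 58704.51125.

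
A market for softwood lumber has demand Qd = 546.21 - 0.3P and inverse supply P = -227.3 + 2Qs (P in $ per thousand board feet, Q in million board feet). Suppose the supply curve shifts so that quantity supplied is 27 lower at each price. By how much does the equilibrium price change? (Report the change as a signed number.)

ΔP = 33.75

Rewriting in direct form: Qs = 113.65 + 0.5P.
The market clears where 546.21 - 0.3P = 113.65 + 0.5P. Rearranging, 0.8P = 432.56, hence P* = 540.7.
Then Q* = 546.21 - 0.3(540.7) = 384.
After the shift, supply is Qs = 86.65 + 0.5P.
The new intersection has 459.56 = 0.8P, i.e. P = 574.45, Q = 373.875.
ΔP = 574.45 - 540.7 = 33.75.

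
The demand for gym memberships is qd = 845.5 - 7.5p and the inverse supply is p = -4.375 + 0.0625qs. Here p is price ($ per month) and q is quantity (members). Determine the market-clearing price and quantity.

p* = 33, q* = 598

In direct form, qs = 70 + 16p.
Equating demand and supply, 845.5 - 7.5p = 70 + 16p gives 23.5p = 775.5, so p* = 33.
Substitute back: q* = 845.5 - 7.5(33) = 598.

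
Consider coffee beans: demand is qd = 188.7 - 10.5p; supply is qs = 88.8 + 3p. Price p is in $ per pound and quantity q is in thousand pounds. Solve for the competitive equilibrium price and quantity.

p* = 7.4, q* = 111

Set qd = qs: 188.7 - 10.5p = 88.8 + 3p, so 99.9 = 13.5p and p* = 7.4.
Substitute back: q* = 188.7 - 10.5(7.4) = 111.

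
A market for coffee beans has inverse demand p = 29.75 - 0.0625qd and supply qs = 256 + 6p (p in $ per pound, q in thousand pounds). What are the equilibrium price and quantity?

Inverting to quantity form: qd = 476 - 16p.
Set qd = qs: 476 - 16p = 256 + 6p, so 220 = 22p and p* = 10.
Then q* = 476 - 16(10) = 316.

p* = 10, q* = 316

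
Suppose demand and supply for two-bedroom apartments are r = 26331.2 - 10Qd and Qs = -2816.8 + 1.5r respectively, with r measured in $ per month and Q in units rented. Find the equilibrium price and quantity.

Inverting to quantity form: Qd = 2633.12 - 0.1r.
The market clears where 2633.12 - 0.1r = -2816.8 + 1.5r. Rearranging, 1.6r = 5449.92, hence r* = 3406.2.
Then Q* = 2633.12 - 0.1(3406.2) = 2292.5.

r* = 3406.2, Q* = 2292.5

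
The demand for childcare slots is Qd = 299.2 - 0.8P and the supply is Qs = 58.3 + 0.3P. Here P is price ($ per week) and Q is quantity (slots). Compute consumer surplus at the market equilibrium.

Consumer surplus = 9610

At equilibrium Qd = Qs, so 299.2 - 0.8P = 58.3 + 0.3P; collecting terms, 240.9 = 1.1P and P* = 219.
Then Q* = 299.2 - 0.8(219) = 124.
Demand choke price (Qd = 0): P = 299.2/0.8 = 374. Consumer surplus = ½ × (374 - 219) × 124 = 9610.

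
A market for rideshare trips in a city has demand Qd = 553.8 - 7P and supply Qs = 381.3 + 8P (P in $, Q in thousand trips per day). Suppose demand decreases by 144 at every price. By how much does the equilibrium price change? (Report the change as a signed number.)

ΔP = -9.6

Set Qd = Qs: 553.8 - 7P = 381.3 + 8P, so 172.5 = 15P and P* = 11.5.
Plugging P* into demand: Q* = 553.8 - 7(11.5) = 473.3.
After the shift, demand is Qd = 409.8 - 7P.
Re-solving, 15P = 28.5 gives P = 1.9 and Q = 396.5.
ΔP = 1.9 - 11.5 = -9.6.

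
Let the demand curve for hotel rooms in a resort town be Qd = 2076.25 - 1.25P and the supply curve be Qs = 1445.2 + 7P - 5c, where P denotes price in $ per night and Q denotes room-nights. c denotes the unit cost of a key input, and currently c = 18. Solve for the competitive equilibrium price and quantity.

P* = 87.4, Q* = 1967

With c = 18, supply is Qs = 1355.2 + 7P.
Set Qd = Qs: 2076.25 - 1.25P = 1355.2 + 7P, so 721.05 = 8.25P and P* = 87.4.
From the demand curve, Q* = 2076.25 - 1.25(87.4) = 1967.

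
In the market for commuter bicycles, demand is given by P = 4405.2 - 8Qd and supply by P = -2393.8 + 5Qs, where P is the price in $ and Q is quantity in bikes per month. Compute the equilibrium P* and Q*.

P* = 221.2, Q* = 523

Rewriting in direct form: Qd = 550.65 - 0.125P and Qs = 478.76 + 0.2P.
At equilibrium Qd = Qs, so 550.65 - 0.125P = 478.76 + 0.2P; collecting terms, 71.89 = 0.325P and P* = 221.2.
Then Q* = 550.65 - 0.125(221.2) = 523.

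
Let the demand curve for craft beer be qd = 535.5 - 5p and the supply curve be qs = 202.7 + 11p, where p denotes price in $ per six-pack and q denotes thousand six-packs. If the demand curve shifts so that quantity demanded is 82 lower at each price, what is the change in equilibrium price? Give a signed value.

Equating demand and supply, 535.5 - 5p = 202.7 + 11p gives 16p = 332.8, so p* = 20.8.
Then q* = 535.5 - 5(20.8) = 431.5.
After the shift, demand is qd = 453.5 - 5p.
New equilibrium: 250.8 = 16p, so p = 15.675 and q = 375.125.
Δp = 15.675 - 20.8 = -5.125.

Δp = -5.125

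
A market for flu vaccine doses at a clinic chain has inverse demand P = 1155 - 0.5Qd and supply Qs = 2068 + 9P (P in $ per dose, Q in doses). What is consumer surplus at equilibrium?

Inverting to quantity form: Qd = 2310 - 2P.
Equating demand and supply, 2310 - 2P = 2068 + 9P gives 11P = 242, so P* = 22.
Then Q* = 2310 - 2(22) = 2266.
Demand choke price (Qd = 0): P = 2310/2 = 1155. Consumer surplus = ½ × (1155 - 22) × 2266 = 1283689.

Consumer surplus = 1283689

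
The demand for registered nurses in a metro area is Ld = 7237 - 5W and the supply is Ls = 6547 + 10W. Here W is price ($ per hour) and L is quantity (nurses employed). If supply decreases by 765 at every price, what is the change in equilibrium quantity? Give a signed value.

At equilibrium Ld = Ls, so 7237 - 5W = 6547 + 10W; collecting terms, 690 = 15W and W* = 46.
Then L* = 7237 - 5(46) = 7007.
After the shift, supply is Ls = 5782 + 10W.
The new intersection has 1455 = 15W, i.e. W = 97, L = 6752.
ΔL = 6752 - 7007 = -255.

ΔL = -255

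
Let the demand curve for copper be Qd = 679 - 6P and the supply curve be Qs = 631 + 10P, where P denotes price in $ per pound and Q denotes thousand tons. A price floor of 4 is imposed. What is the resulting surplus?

Surplus = 16

With P fixed at 4, quantity demanded is 655 and quantity supplied is 671.
Surplus = Qs - Qd = 671 - 655 = 16.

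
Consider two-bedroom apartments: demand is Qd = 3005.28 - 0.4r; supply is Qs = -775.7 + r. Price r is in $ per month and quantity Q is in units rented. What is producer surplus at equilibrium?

Equating demand and supply, 3005.28 - 0.4r = -775.7 + r gives 1.4r = 3780.98, so r* = 2700.7.
From the demand curve, Q* = 3005.28 - 0.4(2700.7) = 1925.
Supply choke price (Qs = 0): r = 775.7. Producer surplus = ½ × (2700.7 - 775.7) × 1925 = 1852812.5.

Producer surplus = 1852812.5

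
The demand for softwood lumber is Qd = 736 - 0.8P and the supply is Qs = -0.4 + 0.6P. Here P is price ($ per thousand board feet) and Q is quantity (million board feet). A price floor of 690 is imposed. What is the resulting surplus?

With P fixed at 690, quantity demanded is 184 and quantity supplied is 413.6.
Surplus = Qs - Qd = 413.6 - 184 = 229.6.

Surplus = 229.6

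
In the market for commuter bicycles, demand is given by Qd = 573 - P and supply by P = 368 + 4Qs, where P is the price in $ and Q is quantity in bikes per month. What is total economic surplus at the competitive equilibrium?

Inverting to quantity form: Qs = -92 + 0.25P.
At equilibrium Qd = Qs, so 573 - P = -92 + 0.25P; collecting terms, 665 = 1.25P and P* = 532.
Then Q* = 573 - 532 = 41.
Demand choke price = 573; supply choke price = 368. CS = ½(573 - 532)(41) = 840.5; PS = ½(532 - 368)(41) = 3362. Total surplus = 4202.5.

Total surplus = 4202.5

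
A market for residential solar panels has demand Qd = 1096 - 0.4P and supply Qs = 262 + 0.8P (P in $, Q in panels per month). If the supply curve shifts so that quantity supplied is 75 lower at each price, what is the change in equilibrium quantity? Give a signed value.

ΔQ = -25

Equating demand and supply, 1096 - 0.4P = 262 + 0.8P gives 1.2P = 834, so P* = 695.
Then Q* = 1096 - 0.4(695) = 818.
After the shift, supply is Qs = 187 + 0.8P.
New equilibrium: 909 = 1.2P, so P = 757.5 and Q = 793.
ΔQ = 793 - 818 = -25.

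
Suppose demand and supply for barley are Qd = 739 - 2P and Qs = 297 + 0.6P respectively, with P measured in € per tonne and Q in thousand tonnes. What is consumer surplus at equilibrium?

Consumer surplus = 39800.25

Set Qd = Qs: 739 - 2P = 297 + 0.6P, so 442 = 2.6P and P* = 170.
Substitute back: Q* = 739 - 2(170) = 399.
Demand choke price (Qd = 0): P = 739/2 = 369.5. Consumer surplus = ½ × (369.5 - 170) × 399 = 39800.25.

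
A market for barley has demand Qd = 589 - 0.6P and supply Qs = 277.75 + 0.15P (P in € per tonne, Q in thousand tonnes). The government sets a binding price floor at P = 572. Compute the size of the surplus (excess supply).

With P fixed at 572, quantity demanded is 245.8 and quantity supplied is 363.55.
Surplus = Qs - Qd = 363.55 - 245.8 = 117.75.

Surplus = 117.75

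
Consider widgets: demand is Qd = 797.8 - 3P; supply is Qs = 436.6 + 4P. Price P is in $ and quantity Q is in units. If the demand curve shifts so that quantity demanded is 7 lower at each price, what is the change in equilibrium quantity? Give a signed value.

At equilibrium Qd = Qs, so 797.8 - 3P = 436.6 + 4P; collecting terms, 361.2 = 7P and P* = 51.6.
Then Q* = 797.8 - 3(51.6) = 643.
After the shift, demand is Qd = 790.8 - 3P.
New equilibrium: 354.2 = 7P, so P = 50.6 and Q = 639.
ΔQ = 639 - 643 = -4.

ΔQ = -4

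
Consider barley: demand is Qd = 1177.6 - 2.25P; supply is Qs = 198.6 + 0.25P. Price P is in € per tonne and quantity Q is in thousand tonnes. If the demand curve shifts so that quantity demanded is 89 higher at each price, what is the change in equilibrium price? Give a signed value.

Equating demand and supply, 1177.6 - 2.25P = 198.6 + 0.25P gives 2.5P = 979, so P* = 391.6.
Substitute back: Q* = 1177.6 - 2.25(391.6) = 296.5.
After the shift, demand is Qd = 1266.6 - 2.25P.
New equilibrium: 1068 = 2.5P, so P = 427.2 and Q = 305.4.
ΔP = 427.2 - 391.6 = 35.6.

ΔP = 35.6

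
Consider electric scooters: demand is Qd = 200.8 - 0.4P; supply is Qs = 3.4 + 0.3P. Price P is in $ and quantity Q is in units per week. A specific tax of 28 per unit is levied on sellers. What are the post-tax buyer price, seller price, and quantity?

P_b = 294, P_s = 266, Q = 83.2

With a tax of 28 on sellers, they supply based on the net price P_s = P_b - 28, so Qs = -5 + 0.3P_b.
Market clearing requires 200.8 - 0.4P_b = -5 + 0.3P_b; hence 205.8 = 0.7P_b and P_b = 294.
Then P_s = 294 - 28 = 266 and Q = 200.8 - 0.4(294) = 83.2.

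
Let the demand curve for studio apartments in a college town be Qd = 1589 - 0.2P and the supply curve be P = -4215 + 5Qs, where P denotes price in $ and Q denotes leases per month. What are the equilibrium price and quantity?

Rewriting in direct form: Qs = 843 + 0.2P.
The market clears where 1589 - 0.2P = 843 + 0.2P. Rearranging, 0.4P = 746, hence P* = 1865.
Plugging P* into demand: Q* = 1589 - 0.2(1865) = 1216.

P* = 1865, Q* = 1216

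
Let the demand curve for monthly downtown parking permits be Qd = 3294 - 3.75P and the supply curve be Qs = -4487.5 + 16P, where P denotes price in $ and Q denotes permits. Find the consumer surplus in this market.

The market clears where 3294 - 3.75P = -4487.5 + 16P. Rearranging, 19.75P = 7781.5, hence P* = 394.
Plugging P* into demand: Q* = 3294 - 3.75(394) = 1816.5.
Demand choke price (Qd = 0): P = 3294/3.75 = 878.4. Consumer surplus = ½ × (878.4 - 394) × 1816.5 = 439956.3.

Consumer surplus = 439956.3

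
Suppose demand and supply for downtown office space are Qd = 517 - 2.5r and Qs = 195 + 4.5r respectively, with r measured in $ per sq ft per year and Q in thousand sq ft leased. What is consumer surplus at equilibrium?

At equilibrium Qd = Qs, so 517 - 2.5r = 195 + 4.5r; collecting terms, 322 = 7r and r* = 46.
Substitute back: Q* = 517 - 2.5(46) = 402.
Demand choke price (Qd = 0): r = 517/2.5 = 206.8. Consumer surplus = ½ × (206.8 - 46) × 402 = 32320.8.

Consumer surplus = 32320.8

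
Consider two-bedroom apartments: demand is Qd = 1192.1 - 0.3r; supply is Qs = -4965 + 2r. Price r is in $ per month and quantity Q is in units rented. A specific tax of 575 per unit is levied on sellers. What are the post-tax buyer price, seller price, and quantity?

Sellers keep r_s = r_b - 575 per unit, so supply in terms of the buyer price is Qs = -6115 + 2r_b.
Set Qd = Qs: 1192.1 - 0.3r_b = -6115 + 2r_b, so 7307.1 = 2.3r_b and r_b = 3177.
Then r_s = 3177 - 575 = 2602 and Q = 1192.1 - 0.3(3177) = 239.

r_b = 3177, r_s = 2602, Q = 239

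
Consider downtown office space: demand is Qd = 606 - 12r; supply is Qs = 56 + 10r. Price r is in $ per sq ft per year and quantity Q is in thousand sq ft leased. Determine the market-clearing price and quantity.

r* = 25, Q* = 306

Equating demand and supply, 606 - 12r = 56 + 10r gives 22r = 550, so r* = 25.
Then Q* = 606 - 12(25) = 306.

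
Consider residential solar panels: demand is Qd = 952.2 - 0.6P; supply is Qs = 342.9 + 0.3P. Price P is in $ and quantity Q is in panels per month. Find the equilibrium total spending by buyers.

Equating demand and supply, 952.2 - 0.6P = 342.9 + 0.3P gives 0.9P = 609.3, so P* = 677.
Then Q* = 952.2 - 0.6(677) = 546.
Total spending by buyers = P* × Q* = 677 × 546 = 369642.

Total spending by buyers = 369642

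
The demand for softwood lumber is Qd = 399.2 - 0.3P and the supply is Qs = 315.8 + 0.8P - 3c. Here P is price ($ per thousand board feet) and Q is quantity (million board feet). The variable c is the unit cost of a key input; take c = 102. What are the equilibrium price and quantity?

P* = 354, Q* = 293

With c = 102, supply is Qs = 9.8 + 0.8P.
The market clears where 399.2 - 0.3P = 9.8 + 0.8P. Rearranging, 1.1P = 389.4, hence P* = 354.
Then Q* = 399.2 - 0.3(354) = 293.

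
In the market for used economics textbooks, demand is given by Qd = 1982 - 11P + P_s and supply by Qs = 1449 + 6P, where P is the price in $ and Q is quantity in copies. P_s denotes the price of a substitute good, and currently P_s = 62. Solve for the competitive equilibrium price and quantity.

P* = 35, Q* = 1659

With P_s = 62, demand is Qd = 2044 - 11P.
At equilibrium Qd = Qs, so 2044 - 11P = 1449 + 6P; collecting terms, 595 = 17P and P* = 35.
Substitute back: Q* = 2044 - 11(35) = 1659.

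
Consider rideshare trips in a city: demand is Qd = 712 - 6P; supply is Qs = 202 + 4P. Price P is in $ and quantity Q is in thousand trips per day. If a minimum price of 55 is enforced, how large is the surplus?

Evaluating both curves at the floor price 55 gives Qd = 382, Qs = 422.
Surplus = Qs - Qd = 422 - 382 = 40.

Surplus = 40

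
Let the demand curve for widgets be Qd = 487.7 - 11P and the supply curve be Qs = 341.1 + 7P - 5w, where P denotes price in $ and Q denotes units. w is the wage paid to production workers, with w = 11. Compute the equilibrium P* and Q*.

P* = 11.2, Q* = 364.5

With w = 11, supply is Qs = 286.1 + 7P.
The market clears where 487.7 - 11P = 286.1 + 7P. Rearranging, 18P = 201.6, hence P* = 11.2.
Substitute back: Q* = 487.7 - 11(11.2) = 364.5.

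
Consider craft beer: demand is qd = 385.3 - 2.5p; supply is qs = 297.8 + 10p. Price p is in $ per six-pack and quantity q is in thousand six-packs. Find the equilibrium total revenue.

Total revenue = 2574.6

Equating demand and supply, 385.3 - 2.5p = 297.8 + 10p gives 12.5p = 87.5, so p* = 7.
Then q* = 385.3 - 2.5(7) = 367.8.
Total revenue = p* × q* = 7 × 367.8 = 2574.6.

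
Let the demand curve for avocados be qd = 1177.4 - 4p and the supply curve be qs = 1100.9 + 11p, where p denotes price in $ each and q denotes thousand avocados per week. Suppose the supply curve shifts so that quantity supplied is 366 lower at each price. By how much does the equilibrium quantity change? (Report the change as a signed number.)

Equating demand and supply, 1177.4 - 4p = 1100.9 + 11p gives 15p = 76.5, so p* = 5.1.
Substitute back: q* = 1177.4 - 4(5.1) = 1157.
After the shift, supply is qs = 734.9 + 11p.
New equilibrium: 442.5 = 15p, so p = 29.5 and q = 1059.4.
Δq = 1059.4 - 1157 = -97.6.

Δq = -97.6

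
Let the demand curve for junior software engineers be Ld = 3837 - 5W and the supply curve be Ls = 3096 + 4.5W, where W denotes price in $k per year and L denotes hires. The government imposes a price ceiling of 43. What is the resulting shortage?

Shortage = 332.5

Evaluating both curves at the ceiling price 43 gives Ld = 3622, Ls = 3289.5.
Shortage = Ld - Ls = 3622 - 3289.5 = 332.5.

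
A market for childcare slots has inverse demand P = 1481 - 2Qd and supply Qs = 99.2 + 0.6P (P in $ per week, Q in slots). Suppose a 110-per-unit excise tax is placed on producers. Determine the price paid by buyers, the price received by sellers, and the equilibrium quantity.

P_b = 643, P_s = 533, Q = 419

Rewriting in direct form: Qd = 740.5 - 0.5P.
The tax drives a wedge P_b - P_s = 110. Substituting P_s = P_b - 110 into supply: Qs = 33.2 + 0.6P_b.
Equate demand and the shifted supply: 740.5 - 0.5P_b = 33.2 + 0.6P_b, giving 1.1P_b = 707.3, so P_b = 643.
So P_s = 533 and the quantity traded is Q = 740.5 - 0.5(643) = 419.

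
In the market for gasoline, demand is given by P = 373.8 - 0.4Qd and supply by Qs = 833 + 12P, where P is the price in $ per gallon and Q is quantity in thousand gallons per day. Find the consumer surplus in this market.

Consumer surplus = 168177.8

Solving each curve for Q: Qd = 934.5 - 2.5P.
The market clears where 934.5 - 2.5P = 833 + 12P. Rearranging, 14.5P = 101.5, hence P* = 7.
Then Q* = 934.5 - 2.5(7) = 917.
Demand choke price (Qd = 0): P = 934.5/2.5 = 373.8. Consumer surplus = ½ × (373.8 - 7) × 917 = 168177.8.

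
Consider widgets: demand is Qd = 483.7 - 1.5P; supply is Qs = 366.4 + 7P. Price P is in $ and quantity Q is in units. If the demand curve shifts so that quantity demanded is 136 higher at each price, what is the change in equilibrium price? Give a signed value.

Set Qd = Qs: 483.7 - 1.5P = 366.4 + 7P, so 117.3 = 8.5P and P* = 13.8.
Substitute back: Q* = 483.7 - 1.5(13.8) = 463.
After the shift, demand is Qd = 619.7 - 1.5P.
Re-solving, 8.5P = 253.3 gives P = 29.8 and Q = 575.
ΔP = 29.8 - 13.8 = 16.

ΔP = 16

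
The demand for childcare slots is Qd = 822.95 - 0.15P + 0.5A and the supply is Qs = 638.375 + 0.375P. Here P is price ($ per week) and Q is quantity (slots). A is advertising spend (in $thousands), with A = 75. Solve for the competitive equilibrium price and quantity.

With A = 75, demand is Qd = 860.45 - 0.15P.
At equilibrium Qd = Qs, so 860.45 - 0.15P = 638.375 + 0.375P; collecting terms, 222.075 = 0.525P and P* = 423.
Plugging P* into demand: Q* = 860.45 - 0.15(423) = 797.

P* = 423, Q* = 797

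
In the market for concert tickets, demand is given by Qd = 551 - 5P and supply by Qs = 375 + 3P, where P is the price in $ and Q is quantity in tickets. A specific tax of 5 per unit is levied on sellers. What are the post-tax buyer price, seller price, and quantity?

P_b = 23.875, P_s = 18.875, Q = 431.625

With a tax of 5 on sellers, they supply based on the net price P_s = P_b - 5, so Qs = 360 + 3P_b.
Set Qd = Qs: 551 - 5P_b = 360 + 3P_b, so 191 = 8P_b and P_b = 23.875.
So P_s = 18.875 and the quantity traded is Q = 551 - 5(23.875) = 431.625.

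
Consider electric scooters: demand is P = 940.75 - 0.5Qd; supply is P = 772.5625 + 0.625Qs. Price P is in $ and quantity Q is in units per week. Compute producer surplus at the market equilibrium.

In direct form, Qd = 1881.5 - 2P and Qs = -1236.1 + 1.6P.
At equilibrium Qd = Qs, so 1881.5 - 2P = -1236.1 + 1.6P; collecting terms, 3117.6 = 3.6P and P* = 866.
From the demand curve, Q* = 1881.5 - 2(866) = 149.5.
Supply choke price (Qs = 0): P = 772.5625. Producer surplus = ½ × (866 - 772.5625) × 149.5 = 6984.453125.

Producer surplus = 6984.453125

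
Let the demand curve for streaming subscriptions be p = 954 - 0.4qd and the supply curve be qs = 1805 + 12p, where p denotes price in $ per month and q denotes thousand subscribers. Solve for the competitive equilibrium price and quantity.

In direct form, qd = 2385 - 2.5p.
At equilibrium qd = qs, so 2385 - 2.5p = 1805 + 12p; collecting terms, 580 = 14.5p and p* = 40.
Then q* = 2385 - 2.5(40) = 2285.

p* = 40, q* = 2285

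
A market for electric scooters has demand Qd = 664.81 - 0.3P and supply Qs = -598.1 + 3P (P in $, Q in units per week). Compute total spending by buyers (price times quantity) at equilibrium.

At equilibrium Qd = Qs, so 664.81 - 0.3P = -598.1 + 3P; collecting terms, 1262.91 = 3.3P and P* = 382.7.
Substitute back: Q* = 664.81 - 0.3(382.7) = 550.
Total spending by buyers = P* × Q* = 382.7 × 550 = 210485.

Total spending by buyers = 210485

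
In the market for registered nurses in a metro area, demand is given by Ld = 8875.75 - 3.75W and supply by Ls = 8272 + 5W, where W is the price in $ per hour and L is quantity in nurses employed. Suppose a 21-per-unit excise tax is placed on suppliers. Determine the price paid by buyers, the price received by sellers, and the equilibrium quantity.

W_b = 81, W_s = 60, L = 8572

Suppliers keep W_s = W_b - 21 per unit, so supply in terms of the buyer price is Ls = 8167 + 5W_b.
Set Ld = Ls: 8875.75 - 3.75W_b = 8167 + 5W_b, so 708.75 = 8.75W_b and W_b = 81.
So W_s = 60 and the quantity traded is L = 8875.75 - 3.75(81) = 8572.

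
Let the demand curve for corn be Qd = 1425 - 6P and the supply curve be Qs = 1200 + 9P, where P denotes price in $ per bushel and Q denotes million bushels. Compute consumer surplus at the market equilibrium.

Set Qd = Qs: 1425 - 6P = 1200 + 9P, so 225 = 15P and P* = 15.
Then Q* = 1425 - 6(15) = 1335.
Demand choke price (Qd = 0): P = 1425/6 = 237.5. Consumer surplus = ½ × (237.5 - 15) × 1335 = 148518.75.

Consumer surplus = 148518.75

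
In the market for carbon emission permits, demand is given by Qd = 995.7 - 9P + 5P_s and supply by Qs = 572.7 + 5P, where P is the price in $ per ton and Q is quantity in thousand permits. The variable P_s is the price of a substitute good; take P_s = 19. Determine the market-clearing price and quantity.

With P_s = 19, demand is Qd = 1090.7 - 9P.
At equilibrium Qd = Qs, so 1090.7 - 9P = 572.7 + 5P; collecting terms, 518 = 14P and P* = 37.
Then Q* = 1090.7 - 9(37) = 757.7.

P* = 37, Q* = 757.7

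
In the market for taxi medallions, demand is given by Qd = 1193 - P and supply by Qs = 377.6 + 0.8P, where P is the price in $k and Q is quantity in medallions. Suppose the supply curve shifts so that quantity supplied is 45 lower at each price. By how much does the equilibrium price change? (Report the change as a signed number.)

At equilibrium Qd = Qs, so 1193 - P = 377.6 + 0.8P; collecting terms, 815.4 = 1.8P and P* = 453.
Then Q* = 1193 - 453 = 740.
After the shift, supply is Qs = 332.6 + 0.8P.
The new intersection has 860.4 = 1.8P, i.e. P = 478, Q = 715.
ΔP = 478 - 453 = 25.

ΔP = 25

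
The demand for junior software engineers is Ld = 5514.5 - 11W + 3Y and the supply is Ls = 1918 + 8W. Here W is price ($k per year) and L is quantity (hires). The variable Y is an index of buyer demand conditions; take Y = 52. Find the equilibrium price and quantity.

With Y = 52, demand is Ld = 5670.5 - 11W.
The market clears where 5670.5 - 11W = 1918 + 8W. Rearranging, 19W = 3752.5, hence W* = 197.5.
Then L* = 5670.5 - 11(197.5) = 3498.

W* = 197.5, L* = 3498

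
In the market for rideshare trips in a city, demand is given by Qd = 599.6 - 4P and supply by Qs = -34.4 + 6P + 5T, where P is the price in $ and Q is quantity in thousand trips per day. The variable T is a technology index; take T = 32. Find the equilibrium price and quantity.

P* = 47.4, Q* = 410

With T = 32, supply is Qs = 125.6 + 6P.
Equating demand and supply, 599.6 - 4P = 125.6 + 6P gives 10P = 474, so P* = 47.4.
Plugging P* into demand: Q* = 599.6 - 4(47.4) = 410.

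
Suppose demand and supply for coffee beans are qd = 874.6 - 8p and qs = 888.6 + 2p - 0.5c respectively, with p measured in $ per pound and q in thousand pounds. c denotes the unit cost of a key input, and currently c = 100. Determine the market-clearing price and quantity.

p* = 3.6, q* = 845.8

With c = 100, supply is qs = 838.6 + 2p.
Equating demand and supply, 874.6 - 8p = 838.6 + 2p gives 10p = 36, so p* = 3.6.
Substitute back: q* = 874.6 - 8(3.6) = 845.8.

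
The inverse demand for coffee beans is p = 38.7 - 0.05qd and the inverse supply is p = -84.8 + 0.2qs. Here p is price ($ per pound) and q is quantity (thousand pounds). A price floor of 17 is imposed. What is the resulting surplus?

In direct form, qd = 774 - 20p and qs = 424 + 5p.
Evaluating both curves at the floor price 17 gives qd = 434, qs = 509.
Surplus = qs - qd = 509 - 434 = 75.

Surplus = 75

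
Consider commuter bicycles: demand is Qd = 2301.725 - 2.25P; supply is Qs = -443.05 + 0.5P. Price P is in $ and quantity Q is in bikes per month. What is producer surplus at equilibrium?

Producer surplus = 3136

At equilibrium Qd = Qs, so 2301.725 - 2.25P = -443.05 + 0.5P; collecting terms, 2744.775 = 2.75P and P* = 998.1.
Substitute back: Q* = 2301.725 - 2.25(998.1) = 56.
Supply choke price (Qs = 0): P = 886.1. Producer surplus = ½ × (998.1 - 886.1) × 56 = 3136.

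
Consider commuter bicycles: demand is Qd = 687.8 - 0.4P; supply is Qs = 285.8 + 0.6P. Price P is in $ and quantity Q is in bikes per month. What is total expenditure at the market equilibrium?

Total expenditure = 211854

Set Qd = Qs: 687.8 - 0.4P = 285.8 + 0.6P, so 402 = P and P* = 402.
Substitute back: Q* = 687.8 - 0.4(402) = 527.
Total expenditure = P* × Q* = 402 × 527 = 211854.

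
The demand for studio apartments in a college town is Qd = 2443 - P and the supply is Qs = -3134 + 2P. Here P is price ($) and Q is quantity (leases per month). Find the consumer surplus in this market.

The market clears where 2443 - P = -3134 + 2P. Rearranging, 3P = 5577, hence P* = 1859.
Substitute back: Q* = 2443 - 1859 = 584.
Demand choke price (Qd = 0): P = 2443. Consumer surplus = ½ × (2443 - 1859) × 584 = 170528.

Consumer surplus = 170528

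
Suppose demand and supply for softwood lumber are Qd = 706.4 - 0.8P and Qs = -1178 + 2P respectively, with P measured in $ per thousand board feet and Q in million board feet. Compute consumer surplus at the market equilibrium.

Consumer surplus = 17640

Set Qd = Qs: 706.4 - 0.8P = -1178 + 2P, so 1884.4 = 2.8P and P* = 673.
Substitute back: Q* = 706.4 - 0.8(673) = 168.
Demand choke price (Qd = 0): P = 706.4/0.8 = 883. Consumer surplus = ½ × (883 - 673) × 168 = 17640.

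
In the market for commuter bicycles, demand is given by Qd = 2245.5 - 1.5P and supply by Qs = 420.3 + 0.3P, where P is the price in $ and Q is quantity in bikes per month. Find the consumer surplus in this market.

The market clears where 2245.5 - 1.5P = 420.3 + 0.3P. Rearranging, 1.8P = 1825.2, hence P* = 1014.
Substitute back: Q* = 2245.5 - 1.5(1014) = 724.5.
Demand choke price (Qd = 0): P = 2245.5/1.5 = 1497. Consumer surplus = ½ × (1497 - 1014) × 724.5 = 174966.75.

Consumer surplus = 174966.75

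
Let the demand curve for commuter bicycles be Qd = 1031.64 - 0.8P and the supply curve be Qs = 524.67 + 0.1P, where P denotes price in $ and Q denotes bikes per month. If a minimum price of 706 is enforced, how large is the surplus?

Surplus = 128.43

With P fixed at 706, quantity demanded is 466.84 and quantity supplied is 595.27.
Surplus = Qs - Qd = 595.27 - 466.84 = 128.43.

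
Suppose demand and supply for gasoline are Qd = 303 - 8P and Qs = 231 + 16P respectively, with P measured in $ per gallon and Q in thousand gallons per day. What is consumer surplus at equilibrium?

Consumer surplus = 4865.0625

Set Qd = Qs: 303 - 8P = 231 + 16P, so 72 = 24P and P* = 3.
Substitute back: Q* = 303 - 8(3) = 279.
Demand choke price (Qd = 0): P = 303/8 = 37.875. Consumer surplus = ½ × (37.875 - 3) × 279 = 4865.0625.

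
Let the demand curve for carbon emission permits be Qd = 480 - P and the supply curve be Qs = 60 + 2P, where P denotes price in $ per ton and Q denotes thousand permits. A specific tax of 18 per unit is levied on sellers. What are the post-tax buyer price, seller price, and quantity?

P_b = 152, P_s = 134, Q = 328

Sellers keep P_s = P_b - 18 per unit, so supply in terms of the buyer price is Qs = 24 + 2P_b.
Market clearing requires 480 - P_b = 24 + 2P_b; hence 456 = 3P_b and P_b = 152.
So P_s = 134 and the quantity traded is Q = 480 - 152 = 328.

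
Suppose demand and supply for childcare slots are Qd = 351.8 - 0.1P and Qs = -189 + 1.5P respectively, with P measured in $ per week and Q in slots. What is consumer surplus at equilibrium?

At equilibrium Qd = Qs, so 351.8 - 0.1P = -189 + 1.5P; collecting terms, 540.8 = 1.6P and P* = 338.
Plugging P* into demand: Q* = 351.8 - 0.1(338) = 318.
Demand choke price (Qd = 0): P = 351.8/0.1 = 3518. Consumer surplus = ½ × (3518 - 338) × 318 = 505620.

Consumer surplus = 505620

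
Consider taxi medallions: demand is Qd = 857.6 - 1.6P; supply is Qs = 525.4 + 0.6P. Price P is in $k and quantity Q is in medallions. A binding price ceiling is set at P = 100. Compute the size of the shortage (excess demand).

Shortage = 112.2

At P = 100: Qd = 697.6 and Qs = 585.4.
Shortage = Qd - Qs = 697.6 - 585.4 = 112.2.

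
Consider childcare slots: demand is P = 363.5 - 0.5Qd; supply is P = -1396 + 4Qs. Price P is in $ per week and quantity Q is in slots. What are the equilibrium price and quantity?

Solving each curve for Q: Qd = 727 - 2P and Qs = 349 + 0.25P.
Set Qd = Qs: 727 - 2P = 349 + 0.25P, so 378 = 2.25P and P* = 168.
Plugging P* into demand: Q* = 727 - 2(168) = 391.

P* = 168, Q* = 391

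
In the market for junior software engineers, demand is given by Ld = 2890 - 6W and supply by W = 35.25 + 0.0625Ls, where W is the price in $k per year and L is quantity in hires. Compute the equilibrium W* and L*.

Rewriting in direct form: Ls = -564 + 16W.
At equilibrium Ld = Ls, so 2890 - 6W = -564 + 16W; collecting terms, 3454 = 22W and W* = 157.
From the demand curve, L* = 2890 - 6(157) = 1948.

W* = 157, L* = 1948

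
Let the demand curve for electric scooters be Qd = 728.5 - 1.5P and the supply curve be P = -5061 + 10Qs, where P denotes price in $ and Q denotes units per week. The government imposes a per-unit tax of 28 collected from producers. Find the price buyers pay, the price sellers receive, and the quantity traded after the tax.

Rewriting in direct form: Qs = 506.1 + 0.1P.
With a tax of 28 on producers, they supply based on the net price P_s = P_b - 28, so Qs = 503.3 + 0.1P_b.
Set Qd = Qs: 728.5 - 1.5P_b = 503.3 + 0.1P_b, so 225.2 = 1.6P_b and P_b = 140.75.
Then P_s = 140.75 - 28 = 112.75 and Q = 728.5 - 1.5(140.75) = 517.375.

P_b = 140.75, P_s = 112.75, Q = 517.375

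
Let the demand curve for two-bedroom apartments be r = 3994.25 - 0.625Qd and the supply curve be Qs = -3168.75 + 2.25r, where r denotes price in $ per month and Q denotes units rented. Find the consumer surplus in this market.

Rewriting in direct form: Qd = 6390.8 - 1.6r.
Equating demand and supply, 6390.8 - 1.6r = -3168.75 + 2.25r gives 3.85r = 9559.55, so r* = 2483.
Substitute back: Q* = 6390.8 - 1.6(2483) = 2418.
Demand choke price (Qd = 0): r = 6390.8/1.6 = 3994.25. Consumer surplus = ½ × (3994.25 - 2483) × 2418 = 1827101.25.

Consumer surplus = 1827101.25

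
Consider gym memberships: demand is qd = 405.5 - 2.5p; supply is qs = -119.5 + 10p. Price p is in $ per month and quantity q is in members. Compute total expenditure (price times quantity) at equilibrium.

The market clears where 405.5 - 2.5p = -119.5 + 10p. Rearranging, 12.5p = 525, hence p* = 42.
Then q* = 405.5 - 2.5(42) = 300.5.
Total expenditure = p* × q* = 42 × 300.5 = 12621.

Total expenditure = 12621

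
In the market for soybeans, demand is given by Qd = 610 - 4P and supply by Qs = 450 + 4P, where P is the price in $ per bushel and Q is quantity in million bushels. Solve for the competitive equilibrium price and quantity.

At equilibrium Qd = Qs, so 610 - 4P = 450 + 4P; collecting terms, 160 = 8P and P* = 20.
Substitute back: Q* = 610 - 4(20) = 530.

P* = 20, Q* = 530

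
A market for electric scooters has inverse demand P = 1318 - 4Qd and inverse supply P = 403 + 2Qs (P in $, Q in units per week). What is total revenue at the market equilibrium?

Solving each curve for Q: Qd = 329.5 - 0.25P and Qs = -201.5 + 0.5P.
At equilibrium Qd = Qs, so 329.5 - 0.25P = -201.5 + 0.5P; collecting terms, 531 = 0.75P and P* = 708.
Then Q* = 329.5 - 0.25(708) = 152.5.
Total revenue = P* × Q* = 708 × 152.5 = 107970.

Total revenue = 107970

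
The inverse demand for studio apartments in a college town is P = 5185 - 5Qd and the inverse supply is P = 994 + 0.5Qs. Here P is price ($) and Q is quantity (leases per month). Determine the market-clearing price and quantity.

P* = 1375, Q* = 762

Rewriting in direct form: Qd = 1037 - 0.2P and Qs = -1988 + 2P.
The market clears where 1037 - 0.2P = -1988 + 2P. Rearranging, 2.2P = 3025, hence P* = 1375.
From the demand curve, Q* = 1037 - 0.2(1375) = 762.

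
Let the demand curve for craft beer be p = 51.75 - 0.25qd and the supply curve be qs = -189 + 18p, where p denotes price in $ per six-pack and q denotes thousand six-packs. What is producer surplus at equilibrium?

In direct form, qd = 207 - 4p.
At equilibrium qd = qs, so 207 - 4p = -189 + 18p; collecting terms, 396 = 22p and p* = 18.
Then q* = 207 - 4(18) = 135.
Supply choke price (qs = 0): p = 10.5. Producer surplus = ½ × (18 - 10.5) × 135 = 506.25.

Producer surplus = 506.25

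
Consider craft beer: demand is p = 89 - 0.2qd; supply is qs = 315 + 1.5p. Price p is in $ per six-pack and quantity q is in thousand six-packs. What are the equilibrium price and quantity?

p* = 20, q* = 345

Rewriting in direct form: qd = 445 - 5p.
At equilibrium qd = qs, so 445 - 5p = 315 + 1.5p; collecting terms, 130 = 6.5p and p* = 20.
Plugging p* into demand: q* = 445 - 5(20) = 345.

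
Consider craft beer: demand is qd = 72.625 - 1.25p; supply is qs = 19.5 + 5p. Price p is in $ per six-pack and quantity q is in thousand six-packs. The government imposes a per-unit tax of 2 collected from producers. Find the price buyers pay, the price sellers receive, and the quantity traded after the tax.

With a tax of 2 on producers, they supply based on the net price p_s = p_b - 2, so qs = 9.5 + 5p_b.
Equate demand and the shifted supply: 72.625 - 1.25p_b = 9.5 + 5p_b, giving 6.25p_b = 63.125, so p_b = 10.1.
So p_s = 8.1 and the quantity traded is q = 72.625 - 1.25(10.1) = 60.

p_b = 10.1, p_s = 8.1, q = 60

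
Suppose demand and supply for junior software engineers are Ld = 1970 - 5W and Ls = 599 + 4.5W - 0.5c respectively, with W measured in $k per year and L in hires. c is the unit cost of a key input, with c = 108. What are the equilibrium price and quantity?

With c = 108, supply is Ls = 545 + 4.5W.
Equating demand and supply, 1970 - 5W = 545 + 4.5W gives 9.5W = 1425, so W* = 150.
Substitute back: L* = 1970 - 5(150) = 1220.

W* = 150, L* = 1220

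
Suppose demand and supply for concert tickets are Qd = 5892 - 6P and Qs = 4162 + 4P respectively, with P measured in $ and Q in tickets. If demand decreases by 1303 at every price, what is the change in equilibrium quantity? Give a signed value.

ΔQ = -521.2

Set Qd = Qs: 5892 - 6P = 4162 + 4P, so 1730 = 10P and P* = 173.
Substitute back: Q* = 5892 - 6(173) = 4854.
After the shift, demand is Qd = 4589 - 6P.
Re-solving, 10P = 427 gives P = 42.7 and Q = 4332.8.
ΔQ = 4332.8 - 4854 = -521.2.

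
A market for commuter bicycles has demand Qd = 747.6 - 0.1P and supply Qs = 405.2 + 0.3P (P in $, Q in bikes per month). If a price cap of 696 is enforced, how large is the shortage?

Shortage = 64

With P fixed at 696, quantity demanded is 678 and quantity supplied is 614.
Shortage = Qd - Qs = 678 - 614 = 64.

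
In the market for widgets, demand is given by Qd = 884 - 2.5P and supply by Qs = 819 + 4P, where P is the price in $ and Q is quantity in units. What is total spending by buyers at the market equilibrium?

Set Qd = Qs: 884 - 2.5P = 819 + 4P, so 65 = 6.5P and P* = 10.
Substitute back: Q* = 884 - 2.5(10) = 859.
Total spending by buyers = P* × Q* = 10 × 859 = 8590.

Total spending by buyers = 8590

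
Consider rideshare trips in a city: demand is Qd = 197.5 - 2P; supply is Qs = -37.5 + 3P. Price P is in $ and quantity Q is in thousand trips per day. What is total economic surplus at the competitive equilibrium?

At equilibrium Qd = Qs, so 197.5 - 2P = -37.5 + 3P; collecting terms, 235 = 5P and P* = 47.
Plugging P* into demand: Q* = 197.5 - 2(47) = 103.5.
Demand choke price = 98.75; supply choke price = 12.5. CS = ½(98.75 - 47)(103.5) = 2678.0625; PS = ½(47 - 12.5)(103.5) = 1785.375. Total surplus = 4463.4375.

Total surplus = 4463.4375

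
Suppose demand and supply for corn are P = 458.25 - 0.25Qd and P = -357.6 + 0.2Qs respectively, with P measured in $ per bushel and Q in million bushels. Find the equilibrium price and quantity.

P* = 5, Q* = 1813

Inverting to quantity form: Qd = 1833 - 4P and Qs = 1788 + 5P.
Set Qd = Qs: 1833 - 4P = 1788 + 5P, so 45 = 9P and P* = 5.
Plugging P* into demand: Q* = 1833 - 4(5) = 1813.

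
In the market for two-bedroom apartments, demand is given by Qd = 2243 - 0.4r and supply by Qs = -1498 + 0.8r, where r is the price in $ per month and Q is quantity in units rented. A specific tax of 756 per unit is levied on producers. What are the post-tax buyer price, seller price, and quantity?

r_b = 3621.5, r_s = 2865.5, Q = 794.4

With a tax of 756 on producers, they supply based on the net price r_s = r_b - 756, so Qs = -2102.8 + 0.8r_b.
Equate demand and the shifted supply: 2243 - 0.4r_b = -2102.8 + 0.8r_b, giving 1.2r_b = 4345.8, so r_b = 3621.5.
Then r_s = 3621.5 - 756 = 2865.5 and Q = 2243 - 0.4(3621.5) = 794.4.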